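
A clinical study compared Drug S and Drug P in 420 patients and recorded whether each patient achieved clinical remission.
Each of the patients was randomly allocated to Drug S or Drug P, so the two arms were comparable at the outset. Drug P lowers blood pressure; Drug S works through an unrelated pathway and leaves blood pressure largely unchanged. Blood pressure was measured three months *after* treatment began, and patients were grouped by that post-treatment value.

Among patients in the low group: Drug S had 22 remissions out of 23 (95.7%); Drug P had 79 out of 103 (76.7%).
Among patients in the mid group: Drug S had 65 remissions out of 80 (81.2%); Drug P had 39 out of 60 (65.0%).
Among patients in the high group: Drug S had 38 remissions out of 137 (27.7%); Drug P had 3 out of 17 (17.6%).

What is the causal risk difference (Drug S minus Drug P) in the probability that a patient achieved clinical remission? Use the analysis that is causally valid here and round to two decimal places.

Because the drug influences blood pressure, blood pressure is a post-treatment mediator, not a confounder. Stratifying on it would bias the estimate; the causal effect is the crude pooled difference.
The causal difference is the pooled difference: 0.521 − 0.672 = -0.151.

-0.15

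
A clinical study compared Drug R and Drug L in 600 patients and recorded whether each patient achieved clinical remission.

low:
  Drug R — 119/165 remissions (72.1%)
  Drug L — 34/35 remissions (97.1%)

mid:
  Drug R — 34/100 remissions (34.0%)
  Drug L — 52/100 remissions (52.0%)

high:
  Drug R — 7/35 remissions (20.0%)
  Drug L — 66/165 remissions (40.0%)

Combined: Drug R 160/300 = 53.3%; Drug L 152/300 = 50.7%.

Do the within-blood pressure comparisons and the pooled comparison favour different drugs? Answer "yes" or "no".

yes

Within each blood pressure level (low 72.1% vs 97.1%; mid 34.0% vs 52.0%; high 20.0% vs 40.0%), Drug L has the higher rate every time. Pooled: 53.3% vs 50.7% — Drug R has the higher rate overall. The two comparisons disagree.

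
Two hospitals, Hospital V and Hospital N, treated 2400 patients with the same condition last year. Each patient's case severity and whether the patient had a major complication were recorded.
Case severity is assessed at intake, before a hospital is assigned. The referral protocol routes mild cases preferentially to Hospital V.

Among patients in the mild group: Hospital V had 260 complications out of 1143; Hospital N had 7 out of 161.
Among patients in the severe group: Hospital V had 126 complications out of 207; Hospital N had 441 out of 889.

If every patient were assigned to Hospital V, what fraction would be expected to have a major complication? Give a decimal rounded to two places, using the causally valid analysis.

Nothing the hospital does changes case severity; the imbalance is an allocation artefact. With case severity also predicting the outcome, the pooled figure is confounded, and the within-stratum comparison is the causal one.
Standardising Hospital V to the population case severity mix: 0.543·260/1143 + 0.457·126/207 = 0.402.

0.40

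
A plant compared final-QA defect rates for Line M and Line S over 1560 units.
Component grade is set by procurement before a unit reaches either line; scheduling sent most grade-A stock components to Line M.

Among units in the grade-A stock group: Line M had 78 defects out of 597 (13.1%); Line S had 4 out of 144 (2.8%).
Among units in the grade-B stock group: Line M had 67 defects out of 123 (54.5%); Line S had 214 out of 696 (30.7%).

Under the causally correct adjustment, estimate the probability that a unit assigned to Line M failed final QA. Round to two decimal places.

Line S is lower inside every component grade stratum but Line M is lower in aggregate. Whether to stratify depends on how component grade relates to the line.
Nothing the line does changes component grade; the imbalance is an allocation artefact. With component grade also predicting the outcome, the pooled figure is confounded, and the within-stratum comparison is the causal one.
Standardising Line M to the population component grade mix: 0.475·78/597 + 0.525·67/123 = 0.348.

0.35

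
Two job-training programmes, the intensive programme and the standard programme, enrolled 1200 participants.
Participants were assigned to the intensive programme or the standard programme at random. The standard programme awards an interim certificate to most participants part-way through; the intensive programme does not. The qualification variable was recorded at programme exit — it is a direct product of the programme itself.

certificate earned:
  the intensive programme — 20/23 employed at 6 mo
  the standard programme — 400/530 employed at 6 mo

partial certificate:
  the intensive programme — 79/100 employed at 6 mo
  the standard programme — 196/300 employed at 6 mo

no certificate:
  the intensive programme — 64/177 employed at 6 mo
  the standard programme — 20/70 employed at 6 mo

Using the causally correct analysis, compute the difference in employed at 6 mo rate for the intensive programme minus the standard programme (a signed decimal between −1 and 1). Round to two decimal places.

the intensive programme is higher inside every qualification attained during the programme stratum but the standard programme is higher in aggregate. Whether to stratify depends on how qualification attained during the programme relates to the programme.
Qualification attained during the programme is downstream of the programme. One should not condition on a consequence of treatment, so the overall rates are the right comparison.
The causal difference is the pooled difference: 0.543 − 0.684 = -0.141.

-0.14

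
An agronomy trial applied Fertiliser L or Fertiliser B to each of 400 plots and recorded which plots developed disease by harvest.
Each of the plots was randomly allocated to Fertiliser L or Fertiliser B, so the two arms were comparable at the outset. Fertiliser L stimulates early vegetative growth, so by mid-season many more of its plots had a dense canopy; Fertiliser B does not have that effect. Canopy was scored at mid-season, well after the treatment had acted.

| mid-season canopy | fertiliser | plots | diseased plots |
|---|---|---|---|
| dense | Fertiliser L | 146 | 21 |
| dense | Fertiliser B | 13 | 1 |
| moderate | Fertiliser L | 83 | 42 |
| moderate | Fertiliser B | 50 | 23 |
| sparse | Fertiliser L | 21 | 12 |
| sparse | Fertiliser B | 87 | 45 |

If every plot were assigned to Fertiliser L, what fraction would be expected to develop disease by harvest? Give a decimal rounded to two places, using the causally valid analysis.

0.30

Mid-season canopy here is a post-treatment variable shaped by the fertiliser; conditioning on it would introduce bias rather than remove it. The overall comparison is the causal one.
So P(outcome | do(Fertiliser L)) is just the pooled rate for Fertiliser L: 75/250 = 0.300.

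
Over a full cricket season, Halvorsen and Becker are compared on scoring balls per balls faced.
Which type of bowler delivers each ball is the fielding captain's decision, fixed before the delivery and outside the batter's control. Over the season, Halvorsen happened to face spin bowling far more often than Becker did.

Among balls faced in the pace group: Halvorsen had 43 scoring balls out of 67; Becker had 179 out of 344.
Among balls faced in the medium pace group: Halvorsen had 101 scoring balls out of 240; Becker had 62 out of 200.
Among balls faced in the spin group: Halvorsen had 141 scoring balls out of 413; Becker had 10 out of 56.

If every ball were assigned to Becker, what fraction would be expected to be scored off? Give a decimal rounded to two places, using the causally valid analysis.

Halvorsen is higher inside every bowling type stratum but Becker is higher in aggregate. Whether to stratify depends on how bowling type relates to the player.
Bowling type satisfies the back-door criterion: it is not a descendant of the player, and it blocks the spurious path from player to outcome. Adjusting for it (i.e., using the within-bowling type rates) gives the causal effect.
Standardising Becker to the population bowling type mix: 0.311·179/344 + 0.333·62/200 + 0.355·10/56 = 0.329.

0.33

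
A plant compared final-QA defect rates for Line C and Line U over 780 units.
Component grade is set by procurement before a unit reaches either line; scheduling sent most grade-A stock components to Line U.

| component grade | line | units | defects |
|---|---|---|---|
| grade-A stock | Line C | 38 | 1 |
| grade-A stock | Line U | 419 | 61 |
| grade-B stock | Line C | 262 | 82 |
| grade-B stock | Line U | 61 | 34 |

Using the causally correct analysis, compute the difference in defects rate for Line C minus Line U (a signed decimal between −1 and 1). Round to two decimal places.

Component grade satisfies the back-door criterion: it is not a descendant of the line, and it blocks the spurious path from line to outcome. Adjusting for it (i.e., using the within-component grade rates) gives the causal effect.
Adjusting over the population distribution of component grade: 0.586·(0.026−0.146) + 0.414·(0.313−0.557) = -0.171.

-0.17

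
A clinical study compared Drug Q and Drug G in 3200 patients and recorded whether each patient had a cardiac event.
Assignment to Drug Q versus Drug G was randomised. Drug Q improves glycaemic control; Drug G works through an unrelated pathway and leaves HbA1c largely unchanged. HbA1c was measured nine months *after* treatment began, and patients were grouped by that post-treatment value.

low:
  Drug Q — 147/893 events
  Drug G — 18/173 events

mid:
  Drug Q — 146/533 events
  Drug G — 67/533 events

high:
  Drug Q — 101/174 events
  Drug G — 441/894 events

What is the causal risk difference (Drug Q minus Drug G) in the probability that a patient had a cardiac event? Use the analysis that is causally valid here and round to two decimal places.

-0.08

Within every HbA1c level Drug G has the lower rate, yet pooled Drug Q does — Simpson's reversal.
HbA1c here is a post-treatment variable shaped by the drug; conditioning on it would introduce bias rather than remove it. The overall comparison is the causal one.
The causal difference is the pooled difference: 0.246 − 0.329 = -0.083.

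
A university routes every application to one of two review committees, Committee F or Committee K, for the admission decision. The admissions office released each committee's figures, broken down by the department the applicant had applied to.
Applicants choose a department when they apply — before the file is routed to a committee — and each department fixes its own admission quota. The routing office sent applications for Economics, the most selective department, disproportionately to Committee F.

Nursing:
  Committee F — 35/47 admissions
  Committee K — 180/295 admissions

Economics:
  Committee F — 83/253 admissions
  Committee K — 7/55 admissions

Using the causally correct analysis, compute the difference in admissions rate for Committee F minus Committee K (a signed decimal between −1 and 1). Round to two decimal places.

+0.17

Department satisfies the back-door criterion: it is not a descendant of the review committee, and it blocks the spurious path from review committee to outcome. Adjusting for it (i.e., using the within-department rates) gives the causal effect.
Adjusting over the population distribution of department: 0.526·(0.745−0.610) + 0.474·(0.328−0.127) = +0.166.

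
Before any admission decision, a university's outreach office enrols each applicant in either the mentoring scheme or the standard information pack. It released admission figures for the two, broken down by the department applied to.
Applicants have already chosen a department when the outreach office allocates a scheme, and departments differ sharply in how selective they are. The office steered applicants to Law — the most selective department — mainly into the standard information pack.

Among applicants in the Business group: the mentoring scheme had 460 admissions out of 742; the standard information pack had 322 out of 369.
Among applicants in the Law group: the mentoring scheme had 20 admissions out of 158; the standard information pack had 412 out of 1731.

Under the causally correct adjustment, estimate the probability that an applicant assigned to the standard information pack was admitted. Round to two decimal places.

the standard information pack is higher inside every department stratum but the mentoring scheme is higher in aggregate. Whether to stratify depends on how department relates to the outreach scheme.
The imbalance in department arose from how applicants were allocated, not from anything the outreach scheme did; and department independently affects the outcome. The pooled gap is confounded — condition on department.
Standardising the standard information pack to the population department mix: 0.370·322/369 + 0.630·412/1731 = 0.473.

0.47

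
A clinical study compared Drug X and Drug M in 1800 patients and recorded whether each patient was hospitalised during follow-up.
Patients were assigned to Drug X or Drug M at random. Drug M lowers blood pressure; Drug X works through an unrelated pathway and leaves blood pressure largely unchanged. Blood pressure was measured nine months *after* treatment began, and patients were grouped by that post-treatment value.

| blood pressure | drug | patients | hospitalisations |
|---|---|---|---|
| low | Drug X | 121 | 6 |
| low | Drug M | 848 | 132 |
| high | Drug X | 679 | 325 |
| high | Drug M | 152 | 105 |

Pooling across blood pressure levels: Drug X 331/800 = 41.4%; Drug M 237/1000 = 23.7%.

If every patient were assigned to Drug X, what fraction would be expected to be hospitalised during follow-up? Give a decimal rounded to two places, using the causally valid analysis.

0.41

The blood pressure-specific comparison favours Drug X throughout, but the pooled figures favour Drug M. The question is whether to condition on blood pressure.
Blood pressure lies on the pathway drug → blood pressure → outcome, so adjusting for it blocks the indirect effect. For the total causal effect of drug, use the unadjusted pooled rates.
So P(outcome | do(Drug X)) is just the pooled rate for Drug X: 331/800 = 0.414.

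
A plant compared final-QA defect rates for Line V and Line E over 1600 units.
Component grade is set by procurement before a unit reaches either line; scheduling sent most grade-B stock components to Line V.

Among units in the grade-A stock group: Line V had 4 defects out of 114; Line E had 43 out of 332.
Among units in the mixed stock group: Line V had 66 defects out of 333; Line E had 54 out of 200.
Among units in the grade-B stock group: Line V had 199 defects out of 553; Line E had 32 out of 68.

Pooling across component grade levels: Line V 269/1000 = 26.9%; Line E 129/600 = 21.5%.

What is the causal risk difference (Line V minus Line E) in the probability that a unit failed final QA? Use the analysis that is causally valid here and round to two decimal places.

Since component grade is a pre-existing factor (not a product of the line) and it affects the outcome on its own, it is a confounder. The stratified rates, not the pooled rate, identify the causal effect.
Adjusting over the population distribution of component grade: 0.279·(0.035−0.130) + 0.333·(0.198−0.270) + 0.388·(0.360−0.471) = -0.093.

-0.09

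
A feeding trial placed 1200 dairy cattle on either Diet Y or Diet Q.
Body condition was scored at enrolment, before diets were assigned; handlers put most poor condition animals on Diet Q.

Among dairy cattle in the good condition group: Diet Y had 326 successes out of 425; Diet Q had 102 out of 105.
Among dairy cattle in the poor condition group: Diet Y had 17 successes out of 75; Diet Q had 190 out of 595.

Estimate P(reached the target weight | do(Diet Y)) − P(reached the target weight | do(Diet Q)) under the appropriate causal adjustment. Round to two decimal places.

-0.14

Diet Q is higher inside every starting body condition stratum but Diet Y is higher in aggregate. Whether to stratify depends on how starting body condition relates to the diet.
Since starting body condition is a pre-existing factor (not a product of the diet) and it affects the outcome on its own, it is a confounder. The stratified rates, not the pooled rate, identify the causal effect.
Adjusting over the population distribution of starting body condition: 0.442·(0.767−0.971) + 0.558·(0.227−0.319) = -0.142.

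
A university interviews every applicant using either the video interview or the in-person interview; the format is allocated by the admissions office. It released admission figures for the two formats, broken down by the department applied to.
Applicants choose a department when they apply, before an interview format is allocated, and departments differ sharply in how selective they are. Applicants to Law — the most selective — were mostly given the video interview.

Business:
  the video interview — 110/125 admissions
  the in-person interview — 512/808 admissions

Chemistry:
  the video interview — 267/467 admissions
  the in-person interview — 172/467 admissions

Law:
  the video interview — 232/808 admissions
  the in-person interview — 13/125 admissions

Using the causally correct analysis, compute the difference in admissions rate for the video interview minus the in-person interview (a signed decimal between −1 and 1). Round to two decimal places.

The department-specific comparison favours the video interview throughout, but the pooled figures favour the in-person interview. The question is whether to condition on department.
Department is set before the interview format has any effect — it is not caused by the interview format — and it independently drives the outcome. That makes it a confounder, so the causal comparison is within department levels.
Adjusting over the population distribution of department: 0.333·(0.880−0.634) + 0.334·(0.572−0.368) + 0.333·(0.287−0.104) = +0.211.

+0.21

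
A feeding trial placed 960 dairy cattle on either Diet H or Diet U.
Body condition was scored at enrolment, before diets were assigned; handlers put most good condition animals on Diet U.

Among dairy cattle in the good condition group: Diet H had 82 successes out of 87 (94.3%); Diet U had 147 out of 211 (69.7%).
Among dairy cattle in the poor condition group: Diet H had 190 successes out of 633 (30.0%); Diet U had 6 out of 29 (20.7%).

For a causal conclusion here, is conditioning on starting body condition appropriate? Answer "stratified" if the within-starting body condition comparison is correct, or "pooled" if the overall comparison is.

stratified

Within every starting body condition level Diet H has the higher rate, yet pooled Diet U does — Simpson's reversal.
Starting body condition differs across diets for reasons unrelated to any effect of the diet itself, and it separately predicts the outcome — a classic confounder. We must compare within starting body condition levels.
Within each level — good condition: 94.3% vs 69.7%; poor condition: 30.0% vs 20.7% — Diet H is higher every time.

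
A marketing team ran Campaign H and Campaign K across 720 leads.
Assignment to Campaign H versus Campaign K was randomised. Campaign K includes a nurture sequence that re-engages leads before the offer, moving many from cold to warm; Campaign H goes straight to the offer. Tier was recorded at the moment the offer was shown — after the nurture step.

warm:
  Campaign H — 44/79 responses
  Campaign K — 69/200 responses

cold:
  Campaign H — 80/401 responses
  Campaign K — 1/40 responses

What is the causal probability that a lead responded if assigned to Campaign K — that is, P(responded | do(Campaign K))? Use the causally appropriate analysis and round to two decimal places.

0.29

Engagement tier here is a post-treatment variable shaped by the campaign; conditioning on it would introduce bias rather than remove it. The overall comparison is the causal one.
So P(outcome | do(Campaign K)) is just the pooled rate for Campaign K: 70/240 = 0.292.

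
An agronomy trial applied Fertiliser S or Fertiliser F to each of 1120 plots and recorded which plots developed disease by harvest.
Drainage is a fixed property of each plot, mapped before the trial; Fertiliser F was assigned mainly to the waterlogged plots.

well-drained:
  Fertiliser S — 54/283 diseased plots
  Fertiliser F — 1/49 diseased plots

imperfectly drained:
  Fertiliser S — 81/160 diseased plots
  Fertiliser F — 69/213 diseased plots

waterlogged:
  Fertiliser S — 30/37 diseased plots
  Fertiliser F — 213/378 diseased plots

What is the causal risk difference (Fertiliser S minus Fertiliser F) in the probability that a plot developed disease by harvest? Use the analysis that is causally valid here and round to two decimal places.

Within every field drainage level Fertiliser F has the lower rate, yet pooled Fertiliser S does — Simpson's reversal.
Since field drainage is a pre-existing factor (not a product of the fertiliser) and it affects the outcome on its own, it is a confounder. The stratified rates, not the pooled rate, identify the causal effect.
Adjusting over the population distribution of field drainage: 0.296·(0.191−0.020) + 0.333·(0.506−0.324) + 0.371·(0.811−0.563) = +0.203.

+0.20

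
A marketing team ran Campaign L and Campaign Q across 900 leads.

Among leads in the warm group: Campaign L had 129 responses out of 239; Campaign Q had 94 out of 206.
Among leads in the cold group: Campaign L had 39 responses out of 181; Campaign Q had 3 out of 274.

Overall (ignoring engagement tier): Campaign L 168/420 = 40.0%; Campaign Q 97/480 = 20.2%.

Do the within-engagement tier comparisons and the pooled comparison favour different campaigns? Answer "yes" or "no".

Within each engagement tier level (warm 54.0% vs 45.6%; cold 21.5% vs 1.1%), Campaign L has the higher rate every time. Pooled: 40.0% vs 20.2% — Campaign L has the higher rate overall. They agree.

no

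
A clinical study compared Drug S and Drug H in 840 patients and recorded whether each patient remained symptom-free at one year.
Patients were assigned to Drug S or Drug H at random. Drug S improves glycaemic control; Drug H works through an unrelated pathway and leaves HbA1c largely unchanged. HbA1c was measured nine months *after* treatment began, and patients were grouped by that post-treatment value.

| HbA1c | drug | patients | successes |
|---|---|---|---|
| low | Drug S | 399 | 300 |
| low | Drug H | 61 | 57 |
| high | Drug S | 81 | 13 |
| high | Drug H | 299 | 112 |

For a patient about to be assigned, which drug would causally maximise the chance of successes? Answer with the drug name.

Drug S

Drug H is higher inside every HbA1c stratum but Drug S is higher in aggregate. Whether to stratify depends on how HbA1c relates to the drug.
HbA1c here is a post-treatment variable shaped by the drug; conditioning on it would introduce bias rather than remove it. The overall comparison is the causal one.
Pooled: Drug S 65.2% vs Drug H 46.9%; Drug S is higher overall.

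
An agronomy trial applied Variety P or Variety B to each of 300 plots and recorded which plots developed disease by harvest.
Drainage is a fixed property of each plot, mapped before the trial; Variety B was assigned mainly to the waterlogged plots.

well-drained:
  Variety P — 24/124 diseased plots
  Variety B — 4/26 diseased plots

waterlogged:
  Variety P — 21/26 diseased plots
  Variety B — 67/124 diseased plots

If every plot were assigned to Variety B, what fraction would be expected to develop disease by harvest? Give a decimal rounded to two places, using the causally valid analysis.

Field drainage differs across varietys for reasons unrelated to any effect of the variety itself, and it separately predicts the outcome — a classic confounder. We must compare within field drainage levels.
Standardising Variety B to the population field drainage mix: 0.500·4/26 + 0.500·67/124 = 0.347.

0.35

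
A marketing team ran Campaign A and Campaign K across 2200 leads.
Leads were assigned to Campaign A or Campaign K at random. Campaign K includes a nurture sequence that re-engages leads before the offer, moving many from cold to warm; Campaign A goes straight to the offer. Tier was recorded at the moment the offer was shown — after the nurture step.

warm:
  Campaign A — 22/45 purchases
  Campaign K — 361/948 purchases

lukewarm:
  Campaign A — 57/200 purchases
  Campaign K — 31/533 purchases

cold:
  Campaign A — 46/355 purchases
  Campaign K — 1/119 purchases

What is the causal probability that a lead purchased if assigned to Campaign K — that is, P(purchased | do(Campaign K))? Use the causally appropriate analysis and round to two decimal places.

0.25

The engagement tier-specific comparison favours Campaign A throughout, but the pooled figures favour Campaign K. The question is whether to condition on engagement tier.
Engagement tier is recorded after the campaign and is itself shifted by it — it sits on the causal path from campaign to outcome. Conditioning on a mediator would strip out part of the effect we want; the pooled comparison gives the total causal effect.
So P(outcome | do(Campaign K)) is just the pooled rate for Campaign K: 393/1600 = 0.246.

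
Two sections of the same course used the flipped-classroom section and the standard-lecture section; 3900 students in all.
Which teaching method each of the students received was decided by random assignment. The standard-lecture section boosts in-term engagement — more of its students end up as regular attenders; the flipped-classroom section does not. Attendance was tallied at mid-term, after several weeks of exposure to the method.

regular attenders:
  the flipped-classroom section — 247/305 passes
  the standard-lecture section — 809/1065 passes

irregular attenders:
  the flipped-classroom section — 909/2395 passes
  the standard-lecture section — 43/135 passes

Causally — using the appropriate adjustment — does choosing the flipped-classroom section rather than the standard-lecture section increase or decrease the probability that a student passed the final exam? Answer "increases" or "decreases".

decreases

Mid-term attendance is downstream of the teaching method. One should not condition on a consequence of treatment, so the overall rates are the right comparison.
Pooled: the flipped-classroom section 42.8% vs the standard-lecture section 71.0%; the standard-lecture section is higher overall.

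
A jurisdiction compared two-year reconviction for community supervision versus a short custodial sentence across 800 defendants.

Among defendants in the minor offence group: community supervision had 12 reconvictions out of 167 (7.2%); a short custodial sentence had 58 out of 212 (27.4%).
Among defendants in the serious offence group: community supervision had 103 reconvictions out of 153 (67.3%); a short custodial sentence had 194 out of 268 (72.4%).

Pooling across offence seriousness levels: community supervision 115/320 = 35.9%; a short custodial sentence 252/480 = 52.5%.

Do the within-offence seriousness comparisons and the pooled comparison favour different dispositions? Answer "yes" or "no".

Within each offence seriousness level (minor offence 7.2% vs 27.4%; serious offence 67.3% vs 72.4%), community supervision has the lower rate every time. Pooled: 35.9% vs 52.5% — community supervision has the lower rate overall. They agree.

no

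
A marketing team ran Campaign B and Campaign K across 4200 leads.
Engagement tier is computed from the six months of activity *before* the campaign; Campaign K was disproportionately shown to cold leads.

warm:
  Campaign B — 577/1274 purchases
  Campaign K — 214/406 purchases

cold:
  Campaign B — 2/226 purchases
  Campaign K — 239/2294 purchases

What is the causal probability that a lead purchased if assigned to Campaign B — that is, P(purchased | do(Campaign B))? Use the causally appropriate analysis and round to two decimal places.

0.19

The imbalance in engagement tier arose from how leads were allocated, not from anything the campaign did; and engagement tier independently affects the outcome. The pooled gap is confounded — condition on engagement tier.
Standardising Campaign B to the population engagement tier mix: 0.400·577/1274 + 0.600·2/226 = 0.186.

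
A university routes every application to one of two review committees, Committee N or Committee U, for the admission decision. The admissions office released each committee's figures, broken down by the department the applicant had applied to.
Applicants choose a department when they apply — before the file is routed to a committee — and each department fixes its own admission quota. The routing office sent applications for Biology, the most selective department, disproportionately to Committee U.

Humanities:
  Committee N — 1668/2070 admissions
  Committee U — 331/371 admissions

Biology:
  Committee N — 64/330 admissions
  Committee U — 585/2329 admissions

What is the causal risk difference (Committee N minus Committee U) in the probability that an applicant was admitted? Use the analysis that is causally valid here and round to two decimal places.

-0.07

The stratified and pooled comparisons disagree (Committee U wins within each department; Committee N wins overall), so the answer turns on the causal role of department.
Here department is a common cause — it drives both which review committee a case falls under and the outcome. The crude comparison mixes populations; the stratum-specific rates are the causally relevant ones.
Adjusting over the population distribution of department: 0.479·(0.806−0.892) + 0.521·(0.194−0.251) = -0.071.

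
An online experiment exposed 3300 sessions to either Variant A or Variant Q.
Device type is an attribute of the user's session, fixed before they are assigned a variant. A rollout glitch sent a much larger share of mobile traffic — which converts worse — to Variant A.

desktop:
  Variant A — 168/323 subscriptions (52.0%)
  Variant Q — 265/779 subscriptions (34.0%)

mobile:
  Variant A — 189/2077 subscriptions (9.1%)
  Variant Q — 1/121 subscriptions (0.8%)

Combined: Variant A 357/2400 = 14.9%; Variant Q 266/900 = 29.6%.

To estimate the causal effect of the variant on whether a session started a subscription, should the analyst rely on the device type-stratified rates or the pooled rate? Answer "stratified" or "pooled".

Within every device type level Variant A has the higher rate, yet pooled Variant Q does — Simpson's reversal.
The imbalance in device type arose from how sessions were allocated, not from anything the variant did; and device type independently affects the outcome. The pooled gap is confounded — condition on device type.
Within each level — desktop: 52.0% vs 34.0%; mobile: 9.1% vs 0.8% — Variant A is higher every time.

stratified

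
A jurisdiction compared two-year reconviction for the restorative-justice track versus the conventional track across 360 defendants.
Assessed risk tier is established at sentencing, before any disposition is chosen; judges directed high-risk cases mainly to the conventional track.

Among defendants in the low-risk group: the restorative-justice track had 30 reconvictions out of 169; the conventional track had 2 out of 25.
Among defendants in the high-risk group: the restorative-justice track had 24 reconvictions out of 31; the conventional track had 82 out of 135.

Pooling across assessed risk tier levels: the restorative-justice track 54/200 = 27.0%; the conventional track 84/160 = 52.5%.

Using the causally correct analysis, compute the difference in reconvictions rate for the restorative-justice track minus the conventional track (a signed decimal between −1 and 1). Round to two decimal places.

+0.13

the conventional track is lower inside every assessed risk tier stratum but the restorative-justice track is lower in aggregate. Whether to stratify depends on how assessed risk tier relates to the disposition.
Assessed risk tier satisfies the back-door criterion: it is not a descendant of the disposition, and it blocks the spurious path from disposition to outcome. Adjusting for it (i.e., using the within-assessed risk tier rates) gives the causal effect.
Adjusting over the population distribution of assessed risk tier: 0.539·(0.178−0.080) + 0.461·(0.774−0.607) = +0.129.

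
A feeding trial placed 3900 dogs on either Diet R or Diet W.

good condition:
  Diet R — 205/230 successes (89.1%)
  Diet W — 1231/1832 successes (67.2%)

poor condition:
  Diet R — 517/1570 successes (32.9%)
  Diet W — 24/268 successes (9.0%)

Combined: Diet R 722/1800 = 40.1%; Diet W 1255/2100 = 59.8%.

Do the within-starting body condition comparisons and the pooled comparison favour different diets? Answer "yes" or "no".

Within each starting body condition level (good condition 89.1% vs 67.2%; poor condition 32.9% vs 9.0%), Diet R has the higher rate every time. Pooled: 40.1% vs 59.8% — Diet W has the higher rate overall. The two comparisons disagree.

yes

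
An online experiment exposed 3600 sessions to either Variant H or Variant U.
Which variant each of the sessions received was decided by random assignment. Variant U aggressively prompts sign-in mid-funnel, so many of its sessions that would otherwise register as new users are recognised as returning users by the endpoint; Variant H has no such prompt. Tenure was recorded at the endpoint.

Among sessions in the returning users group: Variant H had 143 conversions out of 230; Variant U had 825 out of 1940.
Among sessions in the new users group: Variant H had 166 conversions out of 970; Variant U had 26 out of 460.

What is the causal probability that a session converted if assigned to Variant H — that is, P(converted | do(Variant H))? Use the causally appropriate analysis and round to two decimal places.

Variant H is higher inside every user tenure stratum but Variant U is higher in aggregate. Whether to stratify depends on how user tenure relates to the variant.
User tenure here is a post-treatment variable shaped by the variant; conditioning on it would introduce bias rather than remove it. The overall comparison is the causal one.
So P(outcome | do(Variant H)) is just the pooled rate for Variant H: 309/1200 = 0.258.

0.26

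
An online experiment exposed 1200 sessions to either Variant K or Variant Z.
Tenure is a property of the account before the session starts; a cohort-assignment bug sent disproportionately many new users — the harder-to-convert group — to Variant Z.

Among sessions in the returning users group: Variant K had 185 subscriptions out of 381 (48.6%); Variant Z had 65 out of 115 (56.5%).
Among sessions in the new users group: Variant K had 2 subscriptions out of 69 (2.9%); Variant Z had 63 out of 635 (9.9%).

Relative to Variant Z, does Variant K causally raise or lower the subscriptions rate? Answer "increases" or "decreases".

Since user tenure is a pre-existing factor (not a product of the variant) and it affects the outcome on its own, it is a confounder. The stratified rates, not the pooled rate, identify the causal effect.
Within each level — returning users: 48.6% vs 56.5%; new users: 2.9% vs 9.9% — Variant Z is higher every time.

decreases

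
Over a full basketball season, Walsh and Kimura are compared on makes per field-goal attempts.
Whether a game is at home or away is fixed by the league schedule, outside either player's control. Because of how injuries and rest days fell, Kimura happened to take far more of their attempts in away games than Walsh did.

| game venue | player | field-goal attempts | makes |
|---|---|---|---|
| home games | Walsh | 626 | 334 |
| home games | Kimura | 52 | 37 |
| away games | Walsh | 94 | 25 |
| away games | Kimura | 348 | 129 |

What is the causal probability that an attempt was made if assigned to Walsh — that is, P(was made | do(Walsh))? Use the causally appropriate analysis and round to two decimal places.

Within every game venue level Kimura has the higher rate, yet pooled Walsh does — Simpson's reversal.
Here game venue is a common cause — it drives both which player a case falls under and the outcome. The crude comparison mixes populations; the stratum-specific rates are the causally relevant ones.
Standardising Walsh to the population game venue mix: 0.605·334/626 + 0.395·25/94 = 0.428.

0.43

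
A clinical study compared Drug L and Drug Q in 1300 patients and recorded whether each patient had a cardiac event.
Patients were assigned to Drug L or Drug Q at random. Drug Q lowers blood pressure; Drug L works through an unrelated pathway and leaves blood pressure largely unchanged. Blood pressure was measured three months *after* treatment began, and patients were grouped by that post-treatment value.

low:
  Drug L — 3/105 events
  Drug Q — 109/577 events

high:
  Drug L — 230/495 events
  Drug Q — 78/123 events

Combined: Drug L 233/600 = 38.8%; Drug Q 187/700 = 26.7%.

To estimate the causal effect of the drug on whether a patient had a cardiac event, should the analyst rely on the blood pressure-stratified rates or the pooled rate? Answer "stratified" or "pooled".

pooled

The blood pressure-specific comparison favours Drug L throughout, but the pooled figures favour Drug Q. The question is whether to condition on blood pressure.
Because the drug influences blood pressure, blood pressure is a post-treatment mediator, not a confounder. Stratifying on it would bias the estimate; the causal effect is the crude pooled difference.
Pooled: Drug L 38.8% vs Drug Q 26.7%; Drug Q is lower overall.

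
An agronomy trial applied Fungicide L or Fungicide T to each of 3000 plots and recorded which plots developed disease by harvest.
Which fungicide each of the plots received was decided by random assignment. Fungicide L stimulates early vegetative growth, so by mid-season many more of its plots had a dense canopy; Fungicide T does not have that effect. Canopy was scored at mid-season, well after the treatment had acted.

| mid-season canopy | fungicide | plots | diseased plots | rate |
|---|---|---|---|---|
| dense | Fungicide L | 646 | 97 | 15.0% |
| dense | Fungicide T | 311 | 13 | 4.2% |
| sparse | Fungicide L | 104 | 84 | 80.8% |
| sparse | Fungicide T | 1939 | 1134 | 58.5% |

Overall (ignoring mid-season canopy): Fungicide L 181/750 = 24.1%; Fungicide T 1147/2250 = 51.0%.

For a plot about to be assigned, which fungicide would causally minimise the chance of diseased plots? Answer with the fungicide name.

Fungicide L

Because the fungicide influences mid-season canopy, mid-season canopy is a post-treatment mediator, not a confounder. Stratifying on it would bias the estimate; the causal effect is the crude pooled difference.
Pooled: Fungicide L 24.1% vs Fungicide T 51.0%; Fungicide L is lower overall.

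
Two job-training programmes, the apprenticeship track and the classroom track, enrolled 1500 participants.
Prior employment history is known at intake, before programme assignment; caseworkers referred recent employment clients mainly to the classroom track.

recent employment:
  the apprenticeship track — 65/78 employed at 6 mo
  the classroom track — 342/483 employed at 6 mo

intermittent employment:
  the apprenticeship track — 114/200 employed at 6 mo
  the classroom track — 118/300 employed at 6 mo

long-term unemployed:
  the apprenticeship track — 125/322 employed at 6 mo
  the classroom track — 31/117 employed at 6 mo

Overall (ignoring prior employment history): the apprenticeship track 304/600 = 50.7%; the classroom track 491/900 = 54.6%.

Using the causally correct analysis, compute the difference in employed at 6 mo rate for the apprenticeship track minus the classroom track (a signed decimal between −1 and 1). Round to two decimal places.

+0.14

the apprenticeship track is higher inside every prior employment history stratum but the classroom track is higher in aggregate. Whether to stratify depends on how prior employment history relates to the programme.
Prior employment history is set before the programme has any effect — it is not caused by the programme — and it independently drives the outcome. That makes it a confounder, so the causal comparison is within prior employment history levels.
Adjusting over the population distribution of prior employment history: 0.374·(0.833−0.708) + 0.333·(0.570−0.393) + 0.293·(0.388−0.265) = +0.142.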